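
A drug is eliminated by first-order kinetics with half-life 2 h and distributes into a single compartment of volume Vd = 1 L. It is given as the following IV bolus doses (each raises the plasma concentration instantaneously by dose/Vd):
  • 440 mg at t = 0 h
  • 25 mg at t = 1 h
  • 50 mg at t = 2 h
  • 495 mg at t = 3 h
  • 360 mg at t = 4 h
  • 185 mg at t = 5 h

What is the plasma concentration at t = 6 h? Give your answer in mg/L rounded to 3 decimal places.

557.743 mg/L

k = ln 2 / 2 = 0.34657 per h
Dose 1 (440 mg at t=0 h): 440·exp(−0.34657·6) = 55.000 mg/L
Dose 2 (25 mg at t=1 h): 25·exp(−0.34657·5) = 4.419 mg/L
Dose 3 (50 mg at t=2 h): 50·exp(−0.34657·4) = 12.500 mg/L
Dose 4 (495 mg at t=3 h): 495·exp(−0.34657·3) = 175.009 mg/L
Dose 5 (360 mg at t=4 h): 360·exp(−0.34657·2) = 180.000 mg/L
Dose 6 (185 mg at t=5 h): 185·exp(−0.34657·1) = 130.815 mg/L
C(6) = 55.000 + 4.419 + 12.500 + 175.009 + 180.000 + 130.815 = 557.743 mg/L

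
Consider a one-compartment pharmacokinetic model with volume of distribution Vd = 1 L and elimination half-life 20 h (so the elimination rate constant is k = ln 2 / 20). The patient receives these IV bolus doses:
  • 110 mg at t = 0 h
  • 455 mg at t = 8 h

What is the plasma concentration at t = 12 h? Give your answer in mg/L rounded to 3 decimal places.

468.673 mg/L

k = ln 2 / 20 = 0.03466 per h
Dose 1 (110 mg at t=0 h): 110·exp(−0.03466·12) = 72.573 mg/L
Dose 2 (455 mg at t=8 h): 455·exp(−0.03466·4) = 396.101 mg/L
C(12) = 72.573 + 396.101 = 468.673 mg/L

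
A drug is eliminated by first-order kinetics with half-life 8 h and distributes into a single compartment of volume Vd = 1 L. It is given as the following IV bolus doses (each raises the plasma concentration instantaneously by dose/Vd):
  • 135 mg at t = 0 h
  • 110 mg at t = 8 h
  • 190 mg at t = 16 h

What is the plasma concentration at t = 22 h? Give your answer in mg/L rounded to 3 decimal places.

k = ln 2 / 8 = 0.08664 per h
Dose 1 (135 mg at t=0 h): 135·exp(−0.08664·22) = 20.068 mg/L
Dose 2 (110 mg at t=8 h): 110·exp(−0.08664·14) = 32.703 mg/L
Dose 3 (190 mg at t=16 h): 190·exp(−0.08664·6) = 112.975 mg/L
C(22) = 20.068 + 32.703 + 112.975 = 165.746 mg/L

165.746 mg/L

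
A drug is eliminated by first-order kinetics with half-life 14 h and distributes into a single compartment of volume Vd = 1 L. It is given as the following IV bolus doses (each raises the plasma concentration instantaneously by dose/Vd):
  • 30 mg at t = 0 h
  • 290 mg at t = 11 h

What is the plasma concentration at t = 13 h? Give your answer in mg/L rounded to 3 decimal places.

k = ln 2 / 14 = 0.04951 per h
Dose 1 (30 mg at t=0 h): 30·exp(−0.04951·13) = 15.761 mg/L
Dose 2 (290 mg at t=11 h): 290·exp(−0.04951·2) = 262.660 mg/L
C(13) = 15.761 + 262.660 = 278.421 mg/L

278.421 mg/L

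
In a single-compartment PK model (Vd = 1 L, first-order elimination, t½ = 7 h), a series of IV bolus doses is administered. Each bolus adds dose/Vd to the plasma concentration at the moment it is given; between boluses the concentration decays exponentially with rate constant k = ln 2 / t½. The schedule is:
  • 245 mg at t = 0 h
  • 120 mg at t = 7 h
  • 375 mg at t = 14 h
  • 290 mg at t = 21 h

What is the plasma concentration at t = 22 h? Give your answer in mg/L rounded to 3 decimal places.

487.393 mg/L

k = ln 2 / 7 = 0.09902 per h
Dose 1 (245 mg at t=0 h): 245·exp(−0.09902·22) = 27.738 mg/L
Dose 2 (120 mg at t=7 h): 120·exp(−0.09902·15) = 27.172 mg/L
Dose 3 (375 mg at t=14 h): 375·exp(−0.09902·8) = 169.823 mg/L
Dose 4 (290 mg at t=21 h): 290·exp(−0.09902·1) = 262.660 mg/L
C(22) = 27.738 + 27.172 + 169.823 + 262.660 = 487.393 mg/L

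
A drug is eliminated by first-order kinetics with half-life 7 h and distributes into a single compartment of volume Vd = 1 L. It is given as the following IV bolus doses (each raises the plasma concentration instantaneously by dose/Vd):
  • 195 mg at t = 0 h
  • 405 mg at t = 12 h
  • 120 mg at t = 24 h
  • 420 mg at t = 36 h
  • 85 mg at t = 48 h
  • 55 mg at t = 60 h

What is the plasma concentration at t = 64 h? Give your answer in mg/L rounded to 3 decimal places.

85.676 mg/L

k = ln 2 / 7 = 0.09902 per h
Dose 1 (195 mg at t=0 h): 195·exp(−0.09902·64) = 0.345 mg/L
Dose 2 (405 mg at t=12 h): 405·exp(−0.09902·52) = 2.351 mg/L
Dose 3 (120 mg at t=24 h): 120·exp(−0.09902·40) = 2.286 mg/L
Dose 4 (420 mg at t=36 h): 420·exp(−0.09902·28) = 26.250 mg/L
Dose 5 (85 mg at t=48 h): 85·exp(−0.09902·16) = 17.432 mg/L
Dose 6 (55 mg at t=60 h): 55·exp(−0.09902·4) = 37.012 mg/L
C(64) = 0.345 + 2.351 + 2.286 + 26.250 + 17.432 + 37.012 = 85.676 mg/L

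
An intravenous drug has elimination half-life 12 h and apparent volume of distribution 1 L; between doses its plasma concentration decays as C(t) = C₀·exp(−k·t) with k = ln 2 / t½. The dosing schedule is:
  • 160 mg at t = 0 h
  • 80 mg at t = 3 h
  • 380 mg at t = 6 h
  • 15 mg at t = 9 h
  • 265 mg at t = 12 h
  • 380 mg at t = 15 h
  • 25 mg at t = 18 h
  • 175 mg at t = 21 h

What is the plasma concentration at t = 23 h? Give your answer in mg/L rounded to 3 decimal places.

k = ln 2 / 12 = 0.05776 per h
Dose 1 (160 mg at t=0 h): 160·exp(−0.05776·23) = 42.379 mg/L
Dose 2 (80 mg at t=3 h): 80·exp(−0.05776·20) = 25.198 mg/L
Dose 3 (380 mg at t=6 h): 380·exp(−0.05776·17) = 142.339 mg/L
Dose 4 (15 mg at t=9 h): 15·exp(−0.05776·14) = 6.682 mg/L
Dose 5 (265 mg at t=12 h): 265·exp(−0.05776·11) = 140.379 mg/L
Dose 6 (380 mg at t=15 h): 380·exp(−0.05776·8) = 239.385 mg/L
Dose 7 (25 mg at t=18 h): 25·exp(−0.05776·5) = 18.729 mg/L
Dose 8 (175 mg at t=21 h): 175·exp(−0.05776·2) = 155.907 mg/L
C(23) = 42.379 + 25.198 + 142.339 + 6.682 + 140.379 + 239.385 + 18.729 + 155.907 = 770.998 mg/L

770.998 mg/L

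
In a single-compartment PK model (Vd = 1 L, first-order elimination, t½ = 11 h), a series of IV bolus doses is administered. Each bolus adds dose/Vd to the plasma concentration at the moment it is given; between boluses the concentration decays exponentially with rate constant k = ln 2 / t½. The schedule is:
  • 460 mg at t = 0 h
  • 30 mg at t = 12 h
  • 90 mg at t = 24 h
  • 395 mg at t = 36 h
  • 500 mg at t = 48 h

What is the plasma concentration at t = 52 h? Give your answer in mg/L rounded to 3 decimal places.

567.920 mg/L

k = ln 2 / 11 = 0.06301 per h
Dose 1 (460 mg at t=0 h): 460·exp(−0.06301·52) = 17.366 mg/L
Dose 2 (30 mg at t=12 h): 30·exp(−0.06301·40) = 2.412 mg/L
Dose 3 (90 mg at t=24 h): 90·exp(−0.06301·28) = 15.416 mg/L
Dose 4 (395 mg at t=36 h): 395·exp(−0.06301·16) = 144.124 mg/L
Dose 5 (500 mg at t=48 h): 500·exp(−0.06301·4) = 388.602 mg/L
C(52) = 17.366 + 2.412 + 15.416 + 144.124 + 388.602 = 567.920 mg/L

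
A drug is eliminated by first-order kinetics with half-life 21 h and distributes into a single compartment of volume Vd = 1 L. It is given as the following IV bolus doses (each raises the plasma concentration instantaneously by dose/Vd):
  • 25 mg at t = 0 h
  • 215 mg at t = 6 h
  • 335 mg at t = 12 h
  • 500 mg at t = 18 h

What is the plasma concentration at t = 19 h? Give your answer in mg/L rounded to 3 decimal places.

k = ln 2 / 21 = 0.03301 per h
Dose 1 (25 mg at t=0 h): 25·exp(−0.03301·19) = 13.353 mg/L
Dose 2 (215 mg at t=6 h): 215·exp(−0.03301·13) = 139.987 mg/L
Dose 3 (335 mg at t=12 h): 335·exp(−0.03301·7) = 265.890 mg/L
Dose 4 (500 mg at t=18 h): 500·exp(−0.03301·1) = 483.766 mg/L
C(19) = 13.353 + 139.987 + 265.890 + 483.766 = 902.995 mg/L

902.995 mg/L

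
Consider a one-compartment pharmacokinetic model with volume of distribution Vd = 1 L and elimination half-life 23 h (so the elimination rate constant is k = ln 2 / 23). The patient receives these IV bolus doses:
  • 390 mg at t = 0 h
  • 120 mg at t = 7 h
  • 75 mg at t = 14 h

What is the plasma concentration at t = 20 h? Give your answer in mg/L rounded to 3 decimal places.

357.148 mg/L

k = ln 2 / 23 = 0.03014 per h
Dose 1 (390 mg at t=0 h): 390·exp(−0.03014·20) = 213.452 mg/L
Dose 2 (120 mg at t=7 h): 120·exp(−0.03014·13) = 81.102 mg/L
Dose 3 (75 mg at t=14 h): 75·exp(−0.03014·6) = 62.594 mg/L
C(20) = 213.452 + 81.102 + 62.594 = 357.148 mg/L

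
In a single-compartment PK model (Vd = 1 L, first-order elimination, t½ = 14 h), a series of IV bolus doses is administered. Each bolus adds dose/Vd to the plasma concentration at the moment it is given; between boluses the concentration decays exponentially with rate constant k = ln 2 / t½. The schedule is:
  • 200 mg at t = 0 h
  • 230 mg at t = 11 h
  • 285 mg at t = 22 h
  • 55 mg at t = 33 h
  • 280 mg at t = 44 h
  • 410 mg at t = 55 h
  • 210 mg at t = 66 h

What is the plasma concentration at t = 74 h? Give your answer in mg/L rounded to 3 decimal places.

408.995 mg/L

k = ln 2 / 14 = 0.04951 per h
Dose 1 (200 mg at t=0 h): 200·exp(−0.04951·74) = 5.127 mg/L
Dose 2 (230 mg at t=11 h): 230·exp(−0.04951·63) = 10.165 mg/L
Dose 3 (285 mg at t=22 h): 285·exp(−0.04951·52) = 21.714 mg/L
Dose 4 (55 mg at t=33 h): 55·exp(−0.04951·41) = 7.224 mg/L
Dose 5 (280 mg at t=44 h): 280·exp(−0.04951·30) = 63.401 mg/L
Dose 6 (410 mg at t=55 h): 410·exp(−0.04951·19) = 160.045 mg/L
Dose 7 (210 mg at t=66 h): 210·exp(−0.04951·8) = 141.320 mg/L
C(74) = 5.127 + 10.165 + 21.714 + 7.224 + 63.401 + 160.045 + 141.320 = 408.995 mg/L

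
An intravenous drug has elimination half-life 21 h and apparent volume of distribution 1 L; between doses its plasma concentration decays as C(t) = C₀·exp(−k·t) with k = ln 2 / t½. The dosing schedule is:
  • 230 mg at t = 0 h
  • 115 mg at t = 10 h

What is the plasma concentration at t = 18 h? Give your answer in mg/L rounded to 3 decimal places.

215.282 mg/L

k = ln 2 / 21 = 0.03301 per h
Dose 1 (230 mg at t=0 h): 230·exp(−0.03301·18) = 126.970 mg/L
Dose 2 (115 mg at t=10 h): 115·exp(−0.03301·8) = 88.312 mg/L
C(18) = 126.970 + 88.312 = 215.282 mg/L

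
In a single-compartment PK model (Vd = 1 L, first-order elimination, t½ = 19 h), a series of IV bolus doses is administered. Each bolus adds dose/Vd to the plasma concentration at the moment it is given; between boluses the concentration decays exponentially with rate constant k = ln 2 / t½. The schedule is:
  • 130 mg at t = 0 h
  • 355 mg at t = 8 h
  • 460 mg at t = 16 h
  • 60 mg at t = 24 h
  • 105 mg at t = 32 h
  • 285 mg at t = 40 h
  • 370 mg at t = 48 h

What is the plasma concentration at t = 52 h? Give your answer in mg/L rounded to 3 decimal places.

k = ln 2 / 19 = 0.03648 per h
Dose 1 (130 mg at t=0 h): 130·exp(−0.03648·52) = 19.502 mg/L
Dose 2 (355 mg at t=8 h): 355·exp(−0.03648·44) = 71.303 mg/L
Dose 3 (460 mg at t=16 h): 460·exp(−0.03648·36) = 123.704 mg/L
Dose 4 (60 mg at t=24 h): 60·exp(−0.03648·28) = 21.604 mg/L
Dose 5 (105 mg at t=32 h): 105·exp(−0.03648·20) = 50.619 mg/L
Dose 6 (285 mg at t=40 h): 285·exp(−0.03648·12) = 183.959 mg/L
Dose 7 (370 mg at t=48 h): 370·exp(−0.03648·4) = 319.762 mg/L
C(52) = 19.502 + 71.303 + 123.704 + 21.604 + 50.619 + 183.959 + 319.762 = 790.453 mg/L

790.453 mg/L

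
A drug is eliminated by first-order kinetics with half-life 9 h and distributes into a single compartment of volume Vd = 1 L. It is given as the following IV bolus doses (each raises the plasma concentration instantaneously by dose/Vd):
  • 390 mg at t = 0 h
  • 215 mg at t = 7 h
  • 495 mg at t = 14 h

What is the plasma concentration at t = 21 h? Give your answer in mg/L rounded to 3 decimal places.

439.244 mg/L

k = ln 2 / 9 = 0.07702 per h
Dose 1 (390 mg at t=0 h): 390·exp(−0.07702·21) = 77.386 mg/L
Dose 2 (215 mg at t=7 h): 215·exp(−0.07702·14) = 73.142 mg/L
Dose 3 (495 mg at t=14 h): 495·exp(−0.07702·7) = 288.716 mg/L
C(21) = 77.386 + 73.142 + 288.716 = 439.244 mg/L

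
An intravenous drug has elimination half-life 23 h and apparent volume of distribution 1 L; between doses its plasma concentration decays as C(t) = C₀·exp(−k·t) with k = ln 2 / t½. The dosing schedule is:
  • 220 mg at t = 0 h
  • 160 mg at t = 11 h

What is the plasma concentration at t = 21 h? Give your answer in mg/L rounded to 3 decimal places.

k = ln 2 / 23 = 0.03014 per h
Dose 1 (220 mg at t=0 h): 220·exp(−0.03014·21) = 116.834 mg/L
Dose 2 (160 mg at t=11 h): 160·exp(−0.03014·10) = 118.369 mg/L
C(21) = 116.834 + 118.369 = 235.203 mg/L

235.203 mg/L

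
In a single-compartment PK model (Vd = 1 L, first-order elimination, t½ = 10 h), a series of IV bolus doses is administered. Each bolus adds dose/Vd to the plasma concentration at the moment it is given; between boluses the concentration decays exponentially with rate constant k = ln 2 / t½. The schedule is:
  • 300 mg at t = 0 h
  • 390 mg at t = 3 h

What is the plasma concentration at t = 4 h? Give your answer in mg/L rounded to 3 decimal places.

591.240 mg/L

k = ln 2 / 10 = 0.06931 per h
Dose 1 (300 mg at t=0 h): 300·exp(−0.06931·4) = 227.357 mg/L
Dose 2 (390 mg at t=3 h): 390·exp(−0.06931·1) = 363.883 mg/L
C(4) = 227.357 + 363.883 = 591.240 mg/L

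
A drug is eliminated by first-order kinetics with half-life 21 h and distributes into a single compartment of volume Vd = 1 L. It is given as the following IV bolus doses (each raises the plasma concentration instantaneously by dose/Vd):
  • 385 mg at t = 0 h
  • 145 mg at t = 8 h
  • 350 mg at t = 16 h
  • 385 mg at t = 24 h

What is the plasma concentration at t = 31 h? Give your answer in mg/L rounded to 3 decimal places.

725.154 mg/L

k = ln 2 / 21 = 0.03301 per h
Dose 1 (385 mg at t=0 h): 385·exp(−0.03301·31) = 138.383 mg/L
Dose 2 (145 mg at t=8 h): 145·exp(−0.03301·23) = 67.869 mg/L
Dose 3 (350 mg at t=16 h): 350·exp(−0.03301·15) = 213.327 mg/L
Dose 4 (385 mg at t=24 h): 385·exp(−0.03301·7) = 305.575 mg/L
C(31) = 138.383 + 67.869 + 213.327 + 305.575 = 725.154 mg/L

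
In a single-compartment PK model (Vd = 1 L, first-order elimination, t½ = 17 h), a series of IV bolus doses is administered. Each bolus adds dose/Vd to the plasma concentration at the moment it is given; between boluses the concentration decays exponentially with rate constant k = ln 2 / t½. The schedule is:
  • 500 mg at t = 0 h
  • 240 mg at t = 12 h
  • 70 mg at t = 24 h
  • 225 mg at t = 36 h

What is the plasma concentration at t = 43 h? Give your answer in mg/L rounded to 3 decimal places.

355.804 mg/L

k = ln 2 / 17 = 0.04077 per h
Dose 1 (500 mg at t=0 h): 500·exp(−0.04077·43) = 86.605 mg/L
Dose 2 (240 mg at t=12 h): 240·exp(−0.04077·31) = 67.807 mg/L
Dose 3 (70 mg at t=24 h): 70·exp(−0.04077·19) = 32.259 mg/L
Dose 4 (225 mg at t=36 h): 225·exp(−0.04077·7) = 169.133 mg/L
C(43) = 86.605 + 67.807 + 32.259 + 169.133 = 355.804 mg/L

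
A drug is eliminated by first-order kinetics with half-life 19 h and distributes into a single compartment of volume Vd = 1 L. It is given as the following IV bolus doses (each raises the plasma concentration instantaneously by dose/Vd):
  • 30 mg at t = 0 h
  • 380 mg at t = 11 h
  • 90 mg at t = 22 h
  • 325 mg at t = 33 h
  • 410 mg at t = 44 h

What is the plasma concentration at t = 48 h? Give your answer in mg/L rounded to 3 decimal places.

k = ln 2 / 19 = 0.03648 per h
Dose 1 (30 mg at t=0 h): 30·exp(−0.03648·48) = 5.207 mg/L
Dose 2 (380 mg at t=11 h): 380·exp(−0.03648·37) = 98.530 mg/L
Dose 3 (90 mg at t=22 h): 90·exp(−0.03648·26) = 34.858 mg/L
Dose 4 (325 mg at t=33 h): 325·exp(−0.03648·15) = 188.030 mg/L
Dose 5 (410 mg at t=44 h): 410·exp(−0.03648·4) = 354.331 mg/L
C(48) = 5.207 + 98.530 + 34.858 + 188.030 + 354.331 = 680.957 mg/L

680.957 mg/L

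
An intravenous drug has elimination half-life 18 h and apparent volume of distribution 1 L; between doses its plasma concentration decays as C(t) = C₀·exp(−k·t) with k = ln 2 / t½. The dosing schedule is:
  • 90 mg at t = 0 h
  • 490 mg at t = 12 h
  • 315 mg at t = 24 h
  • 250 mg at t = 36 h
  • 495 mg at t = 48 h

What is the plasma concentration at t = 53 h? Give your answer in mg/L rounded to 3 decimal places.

k = ln 2 / 18 = 0.03851 per h
Dose 1 (90 mg at t=0 h): 90·exp(−0.03851·53) = 11.692 mg/L
Dose 2 (490 mg at t=12 h): 490·exp(−0.03851·41) = 101.045 mg/L
Dose 3 (315 mg at t=24 h): 315·exp(−0.03851·29) = 103.114 mg/L
Dose 4 (250 mg at t=36 h): 250·exp(−0.03851·17) = 129.907 mg/L
Dose 5 (495 mg at t=48 h): 495·exp(−0.03851·5) = 408.306 mg/L
C(53) = 11.692 + 101.045 + 103.114 + 129.907 + 408.306 = 754.065 mg/L

754.065 mg/L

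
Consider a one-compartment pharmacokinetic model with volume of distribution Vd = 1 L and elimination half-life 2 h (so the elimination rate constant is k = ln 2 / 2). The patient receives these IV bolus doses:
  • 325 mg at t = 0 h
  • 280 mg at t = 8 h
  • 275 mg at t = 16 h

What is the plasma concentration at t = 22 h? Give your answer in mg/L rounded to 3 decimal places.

k = ln 2 / 2 = 0.34657 per h
Dose 1 (325 mg at t=0 h): 325·exp(−0.34657·22) = 0.159 mg/L
Dose 2 (280 mg at t=8 h): 280·exp(−0.34657·14) = 2.188 mg/L
Dose 3 (275 mg at t=16 h): 275·exp(−0.34657·6) = 34.375 mg/L
C(22) = 0.159 + 2.188 + 34.375 = 36.721 mg/L

36.721 mg/L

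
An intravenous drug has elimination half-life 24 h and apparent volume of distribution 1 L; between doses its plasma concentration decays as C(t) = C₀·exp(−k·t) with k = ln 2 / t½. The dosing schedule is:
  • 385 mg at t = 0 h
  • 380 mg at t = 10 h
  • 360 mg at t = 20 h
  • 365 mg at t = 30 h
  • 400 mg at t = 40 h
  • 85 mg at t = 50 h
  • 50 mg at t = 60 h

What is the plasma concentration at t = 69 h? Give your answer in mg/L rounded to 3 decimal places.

k = ln 2 / 24 = 0.02888 per h
Dose 1 (385 mg at t=0 h): 385·exp(−0.02888·69) = 52.481 mg/L
Dose 2 (380 mg at t=10 h): 380·exp(−0.02888·59) = 69.144 mg/L
Dose 3 (360 mg at t=20 h): 360·exp(−0.02888·49) = 87.438 mg/L
Dose 4 (365 mg at t=30 h): 365·exp(−0.02888·39) = 118.337 mg/L
Dose 5 (400 mg at t=40 h): 400·exp(−0.02888·29) = 173.107 mg/L
Dose 6 (85 mg at t=50 h): 85·exp(−0.02888·19) = 49.102 mg/L
Dose 7 (50 mg at t=60 h): 50·exp(−0.02888·9) = 38.555 mg/L
C(69) = 52.481 + 69.144 + 87.438 + 118.337 + 173.107 + 49.102 + 38.555 = 588.164 mg/L

588.164 mg/L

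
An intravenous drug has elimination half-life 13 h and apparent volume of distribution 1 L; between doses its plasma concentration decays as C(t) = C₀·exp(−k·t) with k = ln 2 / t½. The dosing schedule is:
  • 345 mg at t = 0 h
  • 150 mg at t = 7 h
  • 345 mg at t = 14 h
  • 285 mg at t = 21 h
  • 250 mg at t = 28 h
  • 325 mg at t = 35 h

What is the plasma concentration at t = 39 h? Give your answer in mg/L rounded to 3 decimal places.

k = ln 2 / 13 = 0.05332 per h
Dose 1 (345 mg at t=0 h): 345·exp(−0.05332·39) = 43.125 mg/L
Dose 2 (150 mg at t=7 h): 150·exp(−0.05332·32) = 27.233 mg/L
Dose 3 (345 mg at t=14 h): 345·exp(−0.05332·25) = 90.974 mg/L
Dose 4 (285 mg at t=21 h): 285·exp(−0.05332·18) = 109.153 mg/L
Dose 5 (250 mg at t=28 h): 250·exp(−0.05332·11) = 139.066 mg/L
Dose 6 (325 mg at t=35 h): 325·exp(−0.05332·4) = 262.578 mg/L
C(39) = 43.125 + 27.233 + 90.974 + 109.153 + 139.066 + 262.578 = 672.129 mg/L

672.129 mg/L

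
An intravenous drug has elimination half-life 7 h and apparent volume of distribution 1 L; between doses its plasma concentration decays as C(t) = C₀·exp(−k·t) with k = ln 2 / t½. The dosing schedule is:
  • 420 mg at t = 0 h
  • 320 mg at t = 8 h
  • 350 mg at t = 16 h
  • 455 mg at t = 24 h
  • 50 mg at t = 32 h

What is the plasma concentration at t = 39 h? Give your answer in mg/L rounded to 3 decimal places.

187.608 mg/L

k = ln 2 / 7 = 0.09902 per h
Dose 1 (420 mg at t=0 h): 420·exp(−0.09902·39) = 8.832 mg/L
Dose 2 (320 mg at t=8 h): 320·exp(−0.09902·31) = 14.860 mg/L
Dose 3 (350 mg at t=16 h): 350·exp(−0.09902·23) = 35.890 mg/L
Dose 4 (455 mg at t=24 h): 455·exp(−0.09902·15) = 103.026 mg/L
Dose 5 (50 mg at t=32 h): 50·exp(−0.09902·7) = 25.000 mg/L
C(39) = 8.832 + 14.860 + 35.890 + 103.026 + 25.000 = 187.608 mg/L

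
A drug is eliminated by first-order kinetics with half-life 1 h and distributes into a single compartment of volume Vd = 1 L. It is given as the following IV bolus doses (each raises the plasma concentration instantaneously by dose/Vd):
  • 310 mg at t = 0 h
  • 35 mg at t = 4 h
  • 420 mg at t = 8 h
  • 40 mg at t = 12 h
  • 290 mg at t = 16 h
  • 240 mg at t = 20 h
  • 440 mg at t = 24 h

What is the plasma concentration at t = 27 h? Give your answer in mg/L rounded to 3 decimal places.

k = ln 2 / 1 = 0.69315 per h
Dose 1 (310 mg at t=0 h): 310·exp(−0.69315·27) = 0.000 mg/L
Dose 2 (35 mg at t=4 h): 35·exp(−0.69315·23) = 0.000 mg/L
Dose 3 (420 mg at t=8 h): 420·exp(−0.69315·19) = 0.001 mg/L
Dose 4 (40 mg at t=12 h): 40·exp(−0.69315·15) = 0.001 mg/L
Dose 5 (290 mg at t=16 h): 290·exp(−0.69315·11) = 0.142 mg/L
Dose 6 (240 mg at t=20 h): 240·exp(−0.69315·7) = 1.875 mg/L
Dose 7 (440 mg at t=24 h): 440·exp(−0.69315·3) = 55.000 mg/L
C(27) = 0.000 + 0.000 + 0.001 + 0.001 + 0.142 + 1.875 + 55.000 = 57.019 mg/L

57.019 mg/L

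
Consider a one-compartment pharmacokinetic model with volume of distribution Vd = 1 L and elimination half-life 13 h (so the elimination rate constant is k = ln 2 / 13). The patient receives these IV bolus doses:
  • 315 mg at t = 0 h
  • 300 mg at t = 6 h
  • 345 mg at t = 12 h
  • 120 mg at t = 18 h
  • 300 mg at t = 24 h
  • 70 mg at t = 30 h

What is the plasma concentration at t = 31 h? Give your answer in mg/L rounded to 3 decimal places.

597.617 mg/L

k = ln 2 / 13 = 0.05332 per h
Dose 1 (315 mg at t=0 h): 315·exp(−0.05332·31) = 60.321 mg/L
Dose 2 (300 mg at t=6 h): 300·exp(−0.05332·25) = 79.107 mg/L
Dose 3 (345 mg at t=12 h): 345·exp(−0.05332·19) = 125.271 mg/L
Dose 4 (120 mg at t=18 h): 120·exp(−0.05332·13) = 60.000 mg/L
Dose 5 (300 mg at t=24 h): 300·exp(−0.05332·7) = 206.551 mg/L
Dose 6 (70 mg at t=30 h): 70·exp(−0.05332·1) = 66.365 mg/L
C(31) = 60.321 + 79.107 + 125.271 + 60.000 + 206.551 + 66.365 = 597.617 mg/L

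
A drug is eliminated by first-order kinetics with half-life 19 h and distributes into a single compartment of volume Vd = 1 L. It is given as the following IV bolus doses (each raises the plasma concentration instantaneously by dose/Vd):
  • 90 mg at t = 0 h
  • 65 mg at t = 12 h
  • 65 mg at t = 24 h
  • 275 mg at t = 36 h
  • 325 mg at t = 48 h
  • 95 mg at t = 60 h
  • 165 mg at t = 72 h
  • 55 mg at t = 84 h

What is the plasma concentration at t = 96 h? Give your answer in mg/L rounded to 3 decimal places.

227.465 mg/L

k = ln 2 / 19 = 0.03648 per h
Dose 1 (90 mg at t=0 h): 90·exp(−0.03648·96) = 2.712 mg/L
Dose 2 (65 mg at t=12 h): 65·exp(−0.03648·84) = 3.034 mg/L
Dose 3 (65 mg at t=24 h): 65·exp(−0.03648·72) = 4.701 mg/L
Dose 4 (275 mg at t=36 h): 275·exp(−0.03648·60) = 30.811 mg/L
Dose 5 (325 mg at t=48 h): 325·exp(−0.03648·48) = 56.414 mg/L
Dose 6 (95 mg at t=60 h): 95·exp(−0.03648·36) = 25.548 mg/L
Dose 7 (165 mg at t=72 h): 165·exp(−0.03648·24) = 68.744 mg/L
Dose 8 (55 mg at t=84 h): 55·exp(−0.03648·12) = 35.501 mg/L
C(96) = 2.712 + 3.034 + 4.701 + 30.811 + 56.414 + 25.548 + 68.744 + 35.501 = 227.465 mg/L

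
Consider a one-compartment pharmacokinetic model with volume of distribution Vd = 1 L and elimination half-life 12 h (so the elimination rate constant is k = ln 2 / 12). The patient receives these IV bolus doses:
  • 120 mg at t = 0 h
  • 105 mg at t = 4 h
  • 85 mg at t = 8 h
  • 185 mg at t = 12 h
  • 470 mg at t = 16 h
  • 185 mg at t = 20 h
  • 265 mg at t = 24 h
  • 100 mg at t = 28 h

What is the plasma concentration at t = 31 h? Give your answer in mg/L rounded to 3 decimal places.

682.913 mg/L

k = ln 2 / 12 = 0.05776 per h
Dose 1 (120 mg at t=0 h): 120·exp(−0.05776·31) = 20.023 mg/L
Dose 2 (105 mg at t=4 h): 105·exp(−0.05776·27) = 22.074 mg/L
Dose 3 (85 mg at t=8 h): 85·exp(−0.05776·23) = 22.514 mg/L
Dose 4 (185 mg at t=12 h): 185·exp(−0.05776·19) = 61.736 mg/L
Dose 5 (470 mg at t=16 h): 470·exp(−0.05776·15) = 197.611 mg/L
Dose 6 (185 mg at t=20 h): 185·exp(−0.05776·11) = 98.000 mg/L
Dose 7 (265 mg at t=24 h): 265·exp(−0.05776·7) = 176.866 mg/L
Dose 8 (100 mg at t=28 h): 100·exp(−0.05776·3) = 84.090 mg/L
C(31) = 20.023 + 22.074 + 22.514 + 61.736 + 197.611 + 98.000 + 176.866 + 84.090 = 682.913 mg/L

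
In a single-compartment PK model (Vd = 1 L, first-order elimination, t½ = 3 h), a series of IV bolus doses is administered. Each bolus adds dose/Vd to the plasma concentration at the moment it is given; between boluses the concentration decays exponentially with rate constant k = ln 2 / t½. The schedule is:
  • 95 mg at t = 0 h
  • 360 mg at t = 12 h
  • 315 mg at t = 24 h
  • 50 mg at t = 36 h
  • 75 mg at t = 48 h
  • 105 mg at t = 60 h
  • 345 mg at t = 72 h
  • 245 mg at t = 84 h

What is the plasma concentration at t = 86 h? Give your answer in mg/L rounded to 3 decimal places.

168.194 mg/L

k = ln 2 / 3 = 0.23105 per h
Dose 1 (95 mg at t=0 h): 95·exp(−0.23105·86) = 0.000 mg/L
Dose 2 (360 mg at t=12 h): 360·exp(−0.23105·74) = 0.000 mg/L
Dose 3 (315 mg at t=24 h): 315·exp(−0.23105·62) = 0.000 mg/L
Dose 4 (50 mg at t=36 h): 50·exp(−0.23105·50) = 0.000 mg/L
Dose 5 (75 mg at t=48 h): 75·exp(−0.23105·38) = 0.012 mg/L
Dose 6 (105 mg at t=60 h): 105·exp(−0.23105·26) = 0.258 mg/L
Dose 7 (345 mg at t=72 h): 345·exp(−0.23105·14) = 13.584 mg/L
Dose 8 (245 mg at t=84 h): 245·exp(−0.23105·2) = 154.340 mg/L
C(86) = 0.000 + 0.000 + 0.000 + 0.000 + 0.012 + 0.258 + 13.584 + 154.340 = 168.194 mg/L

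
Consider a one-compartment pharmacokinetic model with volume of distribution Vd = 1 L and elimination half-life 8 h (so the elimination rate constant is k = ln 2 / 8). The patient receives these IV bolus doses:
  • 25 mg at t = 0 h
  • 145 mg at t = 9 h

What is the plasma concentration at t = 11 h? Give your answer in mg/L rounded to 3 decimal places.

131.569 mg/L

k = ln 2 / 8 = 0.08664 per h
Dose 1 (25 mg at t=0 h): 25·exp(−0.08664·11) = 9.639 mg/L
Dose 2 (145 mg at t=9 h): 145·exp(−0.08664·2) = 121.930 mg/L
C(11) = 9.639 + 121.930 = 131.569 mg/L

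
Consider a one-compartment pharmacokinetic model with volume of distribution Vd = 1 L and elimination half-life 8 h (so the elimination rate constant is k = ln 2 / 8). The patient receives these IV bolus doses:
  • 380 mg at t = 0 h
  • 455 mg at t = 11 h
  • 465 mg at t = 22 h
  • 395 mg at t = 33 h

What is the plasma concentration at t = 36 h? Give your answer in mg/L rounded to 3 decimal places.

k = ln 2 / 8 = 0.08664 per h
Dose 1 (380 mg at t=0 h): 380·exp(−0.08664·36) = 16.794 mg/L
Dose 2 (455 mg at t=11 h): 455·exp(−0.08664·25) = 52.155 mg/L
Dose 3 (465 mg at t=22 h): 465·exp(−0.08664·14) = 138.245 mg/L
Dose 4 (395 mg at t=33 h): 395·exp(−0.08664·3) = 304.587 mg/L
C(36) = 16.794 + 52.155 + 138.245 + 304.587 = 511.780 mg/L

511.780 mg/L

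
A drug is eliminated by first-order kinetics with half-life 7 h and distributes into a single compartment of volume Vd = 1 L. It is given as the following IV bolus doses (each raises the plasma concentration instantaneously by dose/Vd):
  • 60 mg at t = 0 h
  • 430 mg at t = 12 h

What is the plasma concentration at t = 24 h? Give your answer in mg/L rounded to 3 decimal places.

136.616 mg/L

k = ln 2 / 7 = 0.09902 per h
Dose 1 (60 mg at t=0 h): 60·exp(−0.09902·24) = 5.572 mg/L
Dose 2 (430 mg at t=12 h): 430·exp(−0.09902·12) = 131.044 mg/L
C(24) = 5.572 + 131.044 = 136.616 mg/L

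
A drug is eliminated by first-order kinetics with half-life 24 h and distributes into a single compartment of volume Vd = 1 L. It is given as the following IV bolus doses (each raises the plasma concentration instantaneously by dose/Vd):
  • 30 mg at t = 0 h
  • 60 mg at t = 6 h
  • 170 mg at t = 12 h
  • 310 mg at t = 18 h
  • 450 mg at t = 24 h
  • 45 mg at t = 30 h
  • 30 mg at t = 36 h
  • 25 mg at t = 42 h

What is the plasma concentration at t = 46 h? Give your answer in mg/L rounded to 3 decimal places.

540.087 mg/L

k = ln 2 / 24 = 0.02888 per h
Dose 1 (30 mg at t=0 h): 30·exp(−0.02888·46) = 7.946 mg/L
Dose 2 (60 mg at t=6 h): 60·exp(−0.02888·40) = 18.899 mg/L
Dose 3 (170 mg at t=12 h): 170·exp(−0.02888·34) = 63.678 mg/L
Dose 4 (310 mg at t=18 h): 310·exp(−0.02888·28) = 138.089 mg/L
Dose 5 (450 mg at t=24 h): 450·exp(−0.02888·22) = 238.379 mg/L
Dose 6 (45 mg at t=30 h): 45·exp(−0.02888·16) = 28.348 mg/L
Dose 7 (30 mg at t=36 h): 30·exp(−0.02888·10) = 22.475 mg/L
Dose 8 (25 mg at t=42 h): 25·exp(−0.02888·4) = 22.272 mg/L
C(46) = 7.946 + 18.899 + 63.678 + 138.089 + 238.379 + 28.348 + 22.475 + 22.272 = 540.087 mg/L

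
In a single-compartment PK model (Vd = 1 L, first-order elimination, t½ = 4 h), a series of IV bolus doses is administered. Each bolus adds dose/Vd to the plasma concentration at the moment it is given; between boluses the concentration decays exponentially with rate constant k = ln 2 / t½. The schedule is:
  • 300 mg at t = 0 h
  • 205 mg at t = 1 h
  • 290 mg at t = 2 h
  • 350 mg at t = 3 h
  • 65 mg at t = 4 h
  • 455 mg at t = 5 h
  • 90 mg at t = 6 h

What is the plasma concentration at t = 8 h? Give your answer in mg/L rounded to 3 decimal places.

752.318 mg/L

k = ln 2 / 4 = 0.17329 per h
Dose 1 (300 mg at t=0 h): 300·exp(−0.17329·8) = 75.000 mg/L
Dose 2 (205 mg at t=1 h): 205·exp(−0.17329·7) = 60.947 mg/L
Dose 3 (290 mg at t=2 h): 290·exp(−0.17329·6) = 102.530 mg/L
Dose 4 (350 mg at t=3 h): 350·exp(−0.17329·5) = 147.157 mg/L
Dose 5 (65 mg at t=4 h): 65·exp(−0.17329·4) = 32.500 mg/L
Dose 6 (455 mg at t=5 h): 455·exp(−0.17329·3) = 270.545 mg/L
Dose 7 (90 mg at t=6 h): 90·exp(−0.17329·2) = 63.640 mg/L
C(8) = 75.000 + 60.947 + 102.530 + 147.157 + 32.500 + 270.545 + 63.640 = 752.318 mg/L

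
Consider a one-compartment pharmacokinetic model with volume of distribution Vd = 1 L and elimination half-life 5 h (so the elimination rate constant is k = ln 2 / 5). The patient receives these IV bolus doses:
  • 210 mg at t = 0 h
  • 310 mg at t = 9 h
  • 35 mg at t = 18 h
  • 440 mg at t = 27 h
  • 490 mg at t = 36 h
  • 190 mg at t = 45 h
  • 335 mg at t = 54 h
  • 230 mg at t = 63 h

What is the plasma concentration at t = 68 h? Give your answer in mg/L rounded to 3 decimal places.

k = ln 2 / 5 = 0.13863 per h
Dose 1 (210 mg at t=0 h): 210·exp(−0.13863·68) = 0.017 mg/L
Dose 2 (310 mg at t=9 h): 310·exp(−0.13863·59) = 0.087 mg/L
Dose 3 (35 mg at t=18 h): 35·exp(−0.13863·50) = 0.034 mg/L
Dose 4 (440 mg at t=27 h): 440·exp(−0.13863·41) = 1.496 mg/L
Dose 5 (490 mg at t=36 h): 490·exp(−0.13863·32) = 5.802 mg/L
Dose 6 (190 mg at t=45 h): 190·exp(−0.13863·23) = 7.835 mg/L
Dose 7 (335 mg at t=54 h): 335·exp(−0.13863·14) = 48.102 mg/L
Dose 8 (230 mg at t=63 h): 230·exp(−0.13863·5) = 115.000 mg/L
C(68) = 0.017 + 0.087 + 0.034 + 1.496 + 5.802 + 7.835 + 48.102 + 115.000 = 178.373 mg/L

178.373 mg/L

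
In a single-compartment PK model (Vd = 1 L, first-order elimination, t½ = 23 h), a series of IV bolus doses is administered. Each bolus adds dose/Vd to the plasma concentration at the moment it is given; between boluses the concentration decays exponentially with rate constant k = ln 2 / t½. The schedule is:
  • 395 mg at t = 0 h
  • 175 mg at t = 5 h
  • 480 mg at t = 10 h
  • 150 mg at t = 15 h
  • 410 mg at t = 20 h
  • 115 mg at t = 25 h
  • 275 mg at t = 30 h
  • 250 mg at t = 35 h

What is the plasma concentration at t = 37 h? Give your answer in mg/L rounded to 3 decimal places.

k = ln 2 / 23 = 0.03014 per h
Dose 1 (395 mg at t=0 h): 395·exp(−0.03014·37) = 129.518 mg/L
Dose 2 (175 mg at t=5 h): 175·exp(−0.03014·32) = 66.713 mg/L
Dose 3 (480 mg at t=10 h): 480·exp(−0.03014·27) = 212.744 mg/L
Dose 4 (150 mg at t=15 h): 150·exp(−0.03014·22) = 77.295 mg/L
Dose 5 (410 mg at t=20 h): 410·exp(−0.03014·17) = 245.631 mg/L
Dose 6 (115 mg at t=25 h): 115·exp(−0.03014·12) = 80.101 mg/L
Dose 7 (275 mg at t=30 h): 275·exp(−0.03014·7) = 222.697 mg/L
Dose 8 (250 mg at t=35 h): 250·exp(−0.03014·2) = 235.377 mg/L
C(37) = 129.518 + 66.713 + 212.744 + 77.295 + 245.631 + 80.101 + 222.697 + 235.377 = 1270.077 mg/L

1270.077 mg/L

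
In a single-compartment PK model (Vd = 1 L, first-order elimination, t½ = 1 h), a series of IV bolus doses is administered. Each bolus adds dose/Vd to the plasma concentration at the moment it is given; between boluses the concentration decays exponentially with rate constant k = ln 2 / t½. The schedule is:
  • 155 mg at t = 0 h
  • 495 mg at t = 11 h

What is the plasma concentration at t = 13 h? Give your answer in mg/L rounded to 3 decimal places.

k = ln 2 / 1 = 0.69315 per h
Dose 1 (155 mg at t=0 h): 155·exp(−0.69315·13) = 0.019 mg/L
Dose 2 (495 mg at t=11 h): 495·exp(−0.69315·2) = 123.750 mg/L
C(13) = 0.019 + 123.750 = 123.769 mg/L

123.769 mg/L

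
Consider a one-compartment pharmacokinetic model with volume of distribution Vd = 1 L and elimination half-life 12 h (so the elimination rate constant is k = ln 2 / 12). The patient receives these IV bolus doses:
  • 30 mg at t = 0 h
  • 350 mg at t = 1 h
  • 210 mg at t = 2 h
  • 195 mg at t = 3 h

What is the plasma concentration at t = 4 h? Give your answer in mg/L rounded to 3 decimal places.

k = ln 2 / 12 = 0.05776 per h
Dose 1 (30 mg at t=0 h): 30·exp(−0.05776·4) = 23.811 mg/L
Dose 2 (350 mg at t=1 h): 350·exp(−0.05776·3) = 294.314 mg/L
Dose 3 (210 mg at t=2 h): 210·exp(−0.05776·2) = 187.089 mg/L
Dose 4 (195 mg at t=3 h): 195·exp(−0.05776·1) = 184.055 mg/L
C(4) = 23.811 + 294.314 + 187.089 + 184.055 = 689.269 mg/L

689.269 mg/L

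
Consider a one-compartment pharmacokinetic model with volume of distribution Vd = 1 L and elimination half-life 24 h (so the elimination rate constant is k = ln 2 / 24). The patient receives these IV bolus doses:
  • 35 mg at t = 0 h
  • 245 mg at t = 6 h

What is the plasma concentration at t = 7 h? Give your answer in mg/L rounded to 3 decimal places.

k = ln 2 / 24 = 0.02888 per h
Dose 1 (35 mg at t=0 h): 35·exp(−0.02888·7) = 28.594 mg/L
Dose 2 (245 mg at t=6 h): 245·exp(−0.02888·1) = 238.025 mg/L
C(7) = 28.594 + 238.025 = 266.619 mg/L

266.619 mg/L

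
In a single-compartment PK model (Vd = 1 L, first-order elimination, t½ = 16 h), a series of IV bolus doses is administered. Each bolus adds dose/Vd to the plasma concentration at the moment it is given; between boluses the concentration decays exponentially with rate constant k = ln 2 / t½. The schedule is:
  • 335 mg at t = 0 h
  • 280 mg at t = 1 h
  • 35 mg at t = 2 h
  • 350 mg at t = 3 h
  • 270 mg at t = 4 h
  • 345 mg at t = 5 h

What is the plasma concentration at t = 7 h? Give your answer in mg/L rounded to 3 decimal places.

1339.236 mg/L

k = ln 2 / 16 = 0.04332 per h
Dose 1 (335 mg at t=0 h): 335·exp(−0.04332·7) = 247.368 mg/L
Dose 2 (280 mg at t=1 h): 280·exp(−0.04332·6) = 215.910 mg/L
Dose 3 (35 mg at t=2 h): 35·exp(−0.04332·5) = 28.184 mg/L
Dose 4 (350 mg at t=3 h): 350·exp(−0.04332·4) = 294.314 mg/L
Dose 5 (270 mg at t=4 h): 270·exp(−0.04332·3) = 237.094 mg/L
Dose 6 (345 mg at t=5 h): 345·exp(−0.04332·2) = 316.366 mg/L
C(7) = 247.368 + 215.910 + 28.184 + 294.314 + 237.094 + 316.366 = 1339.236 mg/L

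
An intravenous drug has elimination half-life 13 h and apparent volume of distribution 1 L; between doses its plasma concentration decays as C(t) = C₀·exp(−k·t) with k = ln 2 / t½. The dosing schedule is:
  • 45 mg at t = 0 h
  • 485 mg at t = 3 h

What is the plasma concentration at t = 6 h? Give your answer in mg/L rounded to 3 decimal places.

445.987 mg/L

k = ln 2 / 13 = 0.05332 per h
Dose 1 (45 mg at t=0 h): 45·exp(−0.05332·6) = 32.680 mg/L
Dose 2 (485 mg at t=3 h): 485·exp(−0.05332·3) = 413.307 mg/L
C(6) = 32.680 + 413.307 = 445.987 mg/L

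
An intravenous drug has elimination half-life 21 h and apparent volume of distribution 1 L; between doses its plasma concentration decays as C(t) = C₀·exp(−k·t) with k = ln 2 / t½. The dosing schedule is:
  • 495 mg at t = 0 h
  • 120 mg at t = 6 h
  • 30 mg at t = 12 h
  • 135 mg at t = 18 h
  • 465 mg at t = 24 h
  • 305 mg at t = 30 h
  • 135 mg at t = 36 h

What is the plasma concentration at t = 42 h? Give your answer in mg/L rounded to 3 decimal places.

k = ln 2 / 21 = 0.03301 per h
Dose 1 (495 mg at t=0 h): 495·exp(−0.03301·42) = 123.750 mg/L
Dose 2 (120 mg at t=6 h): 120·exp(−0.03301·36) = 36.570 mg/L
Dose 3 (30 mg at t=12 h): 30·exp(−0.03301·30) = 11.145 mg/L
Dose 4 (135 mg at t=18 h): 135·exp(−0.03301·24) = 61.136 mg/L
Dose 5 (465 mg at t=24 h): 465·exp(−0.03301·18) = 256.701 mg/L
Dose 6 (305 mg at t=30 h): 305·exp(−0.03301·12) = 205.250 mg/L
Dose 7 (135 mg at t=36 h): 135·exp(−0.03301·6) = 110.745 mg/L
C(42) = 123.750 + 36.570 + 11.145 + 61.136 + 256.701 + 205.250 + 110.745 = 805.298 mg/L

805.298 mg/L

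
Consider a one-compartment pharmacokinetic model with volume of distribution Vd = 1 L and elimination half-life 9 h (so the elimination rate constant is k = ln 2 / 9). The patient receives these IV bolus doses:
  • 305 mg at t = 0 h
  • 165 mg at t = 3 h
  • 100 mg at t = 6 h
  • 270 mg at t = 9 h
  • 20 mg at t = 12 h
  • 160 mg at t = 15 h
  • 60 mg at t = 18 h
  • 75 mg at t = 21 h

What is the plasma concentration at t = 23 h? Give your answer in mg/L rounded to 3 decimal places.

k = ln 2 / 9 = 0.07702 per h
Dose 1 (305 mg at t=0 h): 305·exp(−0.07702·23) = 51.880 mg/L
Dose 2 (165 mg at t=3 h): 165·exp(−0.07702·20) = 35.361 mg/L
Dose 3 (100 mg at t=6 h): 100·exp(−0.07702·17) = 27.001 mg/L
Dose 4 (270 mg at t=9 h): 270·exp(−0.07702·14) = 91.853 mg/L
Dose 5 (20 mg at t=12 h): 20·exp(−0.07702·11) = 8.572 mg/L
Dose 6 (160 mg at t=15 h): 160·exp(−0.07702·8) = 86.405 mg/L
Dose 7 (60 mg at t=18 h): 60·exp(−0.07702·5) = 40.824 mg/L
Dose 8 (75 mg at t=21 h): 75·exp(−0.07702·2) = 64.293 mg/L
C(23) = 51.880 + 35.361 + 27.001 + 91.853 + 8.572 + 86.405 + 40.824 + 64.293 = 406.190 mg/L

406.190 mg/L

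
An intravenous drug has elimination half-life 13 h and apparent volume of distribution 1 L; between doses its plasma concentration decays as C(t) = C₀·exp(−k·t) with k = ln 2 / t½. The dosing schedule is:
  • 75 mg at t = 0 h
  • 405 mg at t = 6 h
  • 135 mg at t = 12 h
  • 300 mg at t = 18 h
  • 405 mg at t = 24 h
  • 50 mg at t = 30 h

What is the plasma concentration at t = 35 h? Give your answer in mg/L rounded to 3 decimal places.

522.268 mg/L

k = ln 2 / 13 = 0.05332 per h
Dose 1 (75 mg at t=0 h): 75·exp(−0.05332·35) = 11.604 mg/L
Dose 2 (405 mg at t=6 h): 405·exp(−0.05332·29) = 86.283 mg/L
Dose 3 (135 mg at t=12 h): 135·exp(−0.05332·23) = 39.604 mg/L
Dose 4 (300 mg at t=18 h): 300·exp(−0.05332·17) = 121.190 mg/L
Dose 5 (405 mg at t=24 h): 405·exp(−0.05332·11) = 225.288 mg/L
Dose 6 (50 mg at t=30 h): 50·exp(−0.05332·5) = 38.299 mg/L
C(35) = 11.604 + 86.283 + 39.604 + 121.190 + 225.288 + 38.299 = 522.268 mg/L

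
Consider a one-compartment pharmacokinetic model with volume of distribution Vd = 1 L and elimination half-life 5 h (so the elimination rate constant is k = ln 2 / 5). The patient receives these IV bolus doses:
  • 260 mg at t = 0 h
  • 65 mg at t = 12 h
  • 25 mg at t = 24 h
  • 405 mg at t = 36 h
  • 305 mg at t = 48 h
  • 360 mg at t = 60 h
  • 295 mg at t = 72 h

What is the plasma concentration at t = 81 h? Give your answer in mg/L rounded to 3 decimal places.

108.256 mg/L

k = ln 2 / 5 = 0.13863 per h
Dose 1 (260 mg at t=0 h): 260·exp(−0.13863·81) = 0.003 mg/L
Dose 2 (65 mg at t=12 h): 65·exp(−0.13863·69) = 0.005 mg/L
Dose 3 (25 mg at t=24 h): 25·exp(−0.13863·57) = 0.009 mg/L
Dose 4 (405 mg at t=36 h): 405·exp(−0.13863·45) = 0.791 mg/L
Dose 5 (305 mg at t=48 h): 305·exp(−0.13863·33) = 3.144 mg/L
Dose 6 (360 mg at t=60 h): 360·exp(−0.13863·21) = 19.587 mg/L
Dose 7 (295 mg at t=72 h): 295·exp(−0.13863·9) = 84.717 mg/L
C(81) = 0.003 + 0.005 + 0.009 + 0.791 + 3.144 + 19.587 + 84.717 = 108.256 mg/L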